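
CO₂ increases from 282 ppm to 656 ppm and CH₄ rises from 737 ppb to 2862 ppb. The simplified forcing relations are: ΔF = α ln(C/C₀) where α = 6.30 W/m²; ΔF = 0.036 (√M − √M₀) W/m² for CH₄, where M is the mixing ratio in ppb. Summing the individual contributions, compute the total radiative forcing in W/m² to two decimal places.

CO₂: 6.30 × ln(656/282) = 6.30 × ln(2.32624) = 6.30 × 0.84425 = 5.3188 W/m².
CH₄: 0.036 × (√2862 − √737) = 0.036 × (53.4977 − 27.1477) = 0.036 × 26.3500 = 0.9486 W/m².
Total ΔF = 5.3188 + 0.9486 = 6.2674 W/m².

ΔF = 6.27 W/m²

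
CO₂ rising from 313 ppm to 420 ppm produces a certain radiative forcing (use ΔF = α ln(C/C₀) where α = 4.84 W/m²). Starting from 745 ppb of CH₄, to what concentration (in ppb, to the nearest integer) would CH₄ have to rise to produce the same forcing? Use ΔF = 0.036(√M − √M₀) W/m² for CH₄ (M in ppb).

M ≈ 4466 ppb

CO₂ forcing: 4.84 × ln(420/313) = 4.84 × 0.294052 = 1.42321 W/m².
Set 0.036(√M − √745) = 1.42321: √M = 1.42321/0.036 + √745 = 39.5336 + 27.2947 = 66.8283.
M = (66.8283)² = 4466.02 ppb.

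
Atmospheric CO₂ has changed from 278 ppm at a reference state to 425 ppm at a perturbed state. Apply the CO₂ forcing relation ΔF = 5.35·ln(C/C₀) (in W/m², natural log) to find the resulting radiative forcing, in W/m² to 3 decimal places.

ΔF = 2.271 W/m²

CO₂: 5.35 × ln(425/278) = 5.35 × ln(1.52878) = 5.35 × 0.42447 = 2.2709 W/m².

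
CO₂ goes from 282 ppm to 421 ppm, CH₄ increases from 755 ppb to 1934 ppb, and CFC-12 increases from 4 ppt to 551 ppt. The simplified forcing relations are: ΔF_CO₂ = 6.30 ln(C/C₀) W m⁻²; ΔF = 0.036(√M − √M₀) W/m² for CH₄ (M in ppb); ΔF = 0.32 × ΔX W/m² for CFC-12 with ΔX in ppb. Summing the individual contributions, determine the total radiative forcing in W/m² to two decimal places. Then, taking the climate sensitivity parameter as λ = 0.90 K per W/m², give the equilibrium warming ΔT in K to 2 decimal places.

ΔF = 3.29 W/m²; ΔT = 2.96 K

CO₂: 6.30 × ln(421/282) = 6.30 × ln(1.49291) = 6.30 × 0.40073 = 2.5246 W/m².
CH₄: 0.036 × (√1934 − √755) = 0.036 × (43.9773 − 27.4773) = 0.036 × 16.5000 = 0.5940 W/m².
CFC-12: Δ = 551 − 4 = 547 ppt = 0.547 ppb; ΔF = 0.32 × 0.547 = 0.1750 W/m².
Total ΔF = 2.5246 + 0.5940 + 0.1750 = 3.2936 W/m².
ΔT = λ ΔF = 0.90 × 3.29 = 2.9610 K.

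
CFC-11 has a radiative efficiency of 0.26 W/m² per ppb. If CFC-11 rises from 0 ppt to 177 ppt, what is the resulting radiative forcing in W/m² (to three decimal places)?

ΔF = 0.046 W/m²

CFC-11: Δ = 177 − 0 = 177 ppt = 0.177 ppb; ΔF = 0.26 × 0.177 = 0.0460 W/m².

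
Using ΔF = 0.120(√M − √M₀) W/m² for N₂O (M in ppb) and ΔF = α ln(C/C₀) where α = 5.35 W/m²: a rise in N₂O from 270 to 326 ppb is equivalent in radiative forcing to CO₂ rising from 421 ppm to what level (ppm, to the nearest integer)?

C ≈ 437 ppm

N₂O forcing: 0.120 × (√326 − √270) = 0.120 × (18.0555 − 16.4317) = 0.120 × 1.6238 = 0.19486 W/m².
Set 5.35 ln(C/421) = 0.19486: ln(C/421) = 0.19486/5.35 = 0.03642, so C = 421 × e^0.03642 = 421 × 1.03709 = 436.61 ppm.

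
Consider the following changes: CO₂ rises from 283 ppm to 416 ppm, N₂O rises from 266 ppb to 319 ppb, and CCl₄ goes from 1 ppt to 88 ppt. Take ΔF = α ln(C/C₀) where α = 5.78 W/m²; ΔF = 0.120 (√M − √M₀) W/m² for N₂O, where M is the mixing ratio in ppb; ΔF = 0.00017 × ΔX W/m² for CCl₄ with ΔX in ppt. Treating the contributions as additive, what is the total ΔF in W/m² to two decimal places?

ΔF = 2.43 W/m²

CO₂: 5.78 × ln(416/283) = 5.78 × ln(1.46996) = 5.78 × 0.38524 = 2.2267 W/m².
N₂O: 0.120 × (√319 − √266) = 0.120 × (17.8606 − 16.3095) = 0.120 × 1.5511 = 0.1861 W/m².
CCl₄: ΔF = 0.00017 × (88 − 1) = 0.00017 × 87 = 0.0148 W/m².
Total ΔF = 2.2267 + 0.1861 + 0.0148 = 2.4276 W/m².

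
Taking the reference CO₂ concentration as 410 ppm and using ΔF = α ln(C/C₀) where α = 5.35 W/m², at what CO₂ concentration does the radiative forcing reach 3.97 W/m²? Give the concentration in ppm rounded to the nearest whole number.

C ≈ 861 ppm

Set 5.35 ln(C/410) = 3.97, so ln(C/410) = 3.97/5.35 = 0.74206.
Then C/410 = e^0.74206 = 2.10026, giving C = 410 × 2.10026 = 861.11 ppm.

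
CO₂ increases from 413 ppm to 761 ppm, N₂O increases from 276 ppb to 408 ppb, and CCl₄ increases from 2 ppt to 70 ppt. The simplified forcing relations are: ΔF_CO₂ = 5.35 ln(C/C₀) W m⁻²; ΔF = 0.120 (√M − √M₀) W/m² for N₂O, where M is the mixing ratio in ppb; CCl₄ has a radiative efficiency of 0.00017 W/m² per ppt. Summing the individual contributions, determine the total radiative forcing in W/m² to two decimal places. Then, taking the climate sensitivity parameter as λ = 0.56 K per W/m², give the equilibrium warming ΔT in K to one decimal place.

ΔF = 3.71 W/m²; ΔT = 2.1 K

CO₂: 5.35 × ln(761/413) = 5.35 × ln(1.84262) = 5.35 × 0.61119 = 3.2699 W/m².
N₂O: 0.120 × (√408 − √276) = 0.120 × (20.1990 − 16.6132) = 0.120 × 3.5858 = 0.4303 W/m².
CCl₄: ΔF = 0.00017 × (70 − 2) = 0.00017 × 68 = 0.0116 W/m².
Total ΔF = 3.2699 + 0.4303 + 0.0116 = 3.7118 W/m².
ΔT = λ ΔF = 0.56 × 3.71 = 2.0776 K.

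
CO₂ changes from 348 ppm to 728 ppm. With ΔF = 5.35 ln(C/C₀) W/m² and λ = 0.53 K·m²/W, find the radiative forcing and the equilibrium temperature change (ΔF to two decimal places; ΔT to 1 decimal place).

ΔF = 3.95 W/m²; ΔT = 2.1 K

CO₂: 5.35 × ln(728/348) = 5.35 × ln(2.09195) = 5.35 × 0.73810 = 3.9488 W/m².
ΔT = λ ΔF = 0.53 × 3.95 = 2.0935 K.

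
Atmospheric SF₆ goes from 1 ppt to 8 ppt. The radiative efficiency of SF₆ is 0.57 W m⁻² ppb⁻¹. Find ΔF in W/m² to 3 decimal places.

ΔF = 0.004 W/m²

SF₆: Δ = 8 − 1 = 7 ppt = 0.007 ppb; ΔF = 0.57 × 0.007 = 0.0040 W/m².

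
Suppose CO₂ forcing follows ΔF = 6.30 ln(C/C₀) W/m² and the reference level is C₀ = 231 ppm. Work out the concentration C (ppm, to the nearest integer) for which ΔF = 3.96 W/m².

Set 6.30 ln(C/231) = 3.96, so ln(C/231) = 3.96/6.30 = 0.62857.
Then C/231 = e^0.62857 = 1.87493, giving C = 231 × 1.87493 = 433.11 ppm.

C ≈ 433 ppm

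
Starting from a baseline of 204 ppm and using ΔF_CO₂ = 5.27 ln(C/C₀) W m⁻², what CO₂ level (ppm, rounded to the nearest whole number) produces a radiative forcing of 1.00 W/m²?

Set 5.27 ln(C/204) = 1.00, so ln(C/204) = 1.00/5.27 = 0.18975.
Then C/204 = e^0.18975 = 1.20895, giving C = 204 × 1.20895 = 246.63 ppm.

C ≈ 247 ppm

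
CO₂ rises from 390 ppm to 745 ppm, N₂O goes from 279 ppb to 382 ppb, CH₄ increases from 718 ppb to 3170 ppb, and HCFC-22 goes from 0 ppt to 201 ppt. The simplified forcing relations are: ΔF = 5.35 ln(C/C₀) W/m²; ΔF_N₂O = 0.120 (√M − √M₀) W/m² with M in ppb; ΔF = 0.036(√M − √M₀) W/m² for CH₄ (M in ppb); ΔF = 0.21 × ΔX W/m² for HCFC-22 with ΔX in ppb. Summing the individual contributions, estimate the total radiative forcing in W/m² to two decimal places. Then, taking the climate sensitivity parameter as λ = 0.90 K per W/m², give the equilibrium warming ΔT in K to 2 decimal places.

ΔF = 4.91 W/m²; ΔT = 4.42 K

CO₂: 5.35 × ln(745/390) = 5.35 × ln(1.91026) = 5.35 × 0.64724 = 3.4627 W/m².
N₂O: 0.120 × (√382 − √279) = 0.120 × (19.5448 − 16.7033) = 0.120 × 2.8415 = 0.3410 W/m².
CH₄: 0.036 × (√3170 − √718) = 0.036 × (56.3028 − 26.7955) = 0.036 × 29.5073 = 1.0623 W/m².
HCFC-22: Δ = 201 − 0 = 201 ppt = 0.201 ppb; ΔF = 0.21 × 0.201 = 0.0422 W/m².
Total ΔF = 3.4627 + 0.3410 + 1.0623 + 0.0422 = 4.9082 W/m².
ΔT = λ ΔF = 0.90 × 4.91 = 4.4190 K.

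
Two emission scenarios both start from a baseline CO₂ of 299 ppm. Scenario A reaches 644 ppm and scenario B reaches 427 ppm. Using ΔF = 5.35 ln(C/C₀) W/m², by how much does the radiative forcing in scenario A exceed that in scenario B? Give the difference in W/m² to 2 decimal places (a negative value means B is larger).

ΔF_A − ΔF_B = 2.20 W/m²

ΔF_A = 5.35 ln(644/299) = 5.35 × 0.76726 = 4.1048 W/m².
ΔF_B = 5.35 ln(427/299) = 5.35 × 0.35634 = 1.9064 W/m².
Difference: 4.1048 − 1.9064 = 2.1984 W/m².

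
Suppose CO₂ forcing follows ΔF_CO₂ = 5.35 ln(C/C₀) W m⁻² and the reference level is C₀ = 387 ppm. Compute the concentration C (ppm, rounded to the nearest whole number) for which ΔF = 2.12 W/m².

C ≈ 575 ppm

Set 5.35 ln(C/387) = 2.12, so ln(C/387) = 2.12/5.35 = 0.39626.
Then C/387 = e^0.39626 = 1.48626, giving C = 387 × 1.48626 = 575.18 ppm.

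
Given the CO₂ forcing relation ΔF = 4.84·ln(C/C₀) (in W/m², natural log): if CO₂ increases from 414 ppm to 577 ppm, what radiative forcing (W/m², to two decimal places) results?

CO₂: 4.84 × ln(577/414) = 4.84 × ln(1.39372) = 4.84 × 0.33198 = 1.6068 W/m².

ΔF = 1.61 W/m²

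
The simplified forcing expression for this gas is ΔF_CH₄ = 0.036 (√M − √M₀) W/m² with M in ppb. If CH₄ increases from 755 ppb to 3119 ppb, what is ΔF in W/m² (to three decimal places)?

ΔF = 1.021 W/m²

CH₄: 0.036 × (√3119 − √755) = 0.036 × (55.8480 − 27.4773) = 0.036 × 28.3707 = 1.0213 W/m².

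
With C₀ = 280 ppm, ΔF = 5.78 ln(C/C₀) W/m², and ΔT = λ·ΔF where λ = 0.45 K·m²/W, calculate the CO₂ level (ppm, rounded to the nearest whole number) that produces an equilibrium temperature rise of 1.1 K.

C ≈ 427 ppm

Required forcing: ΔF = ΔT/λ = 1.1/0.45 = 2.4444 W/m².
Then ln(C/280) = ΔF/5.78 = 2.4444/5.78 = 0.42291.
So C = 280 × e^0.42291 = 280 × 1.52640 = 427.39 ppm.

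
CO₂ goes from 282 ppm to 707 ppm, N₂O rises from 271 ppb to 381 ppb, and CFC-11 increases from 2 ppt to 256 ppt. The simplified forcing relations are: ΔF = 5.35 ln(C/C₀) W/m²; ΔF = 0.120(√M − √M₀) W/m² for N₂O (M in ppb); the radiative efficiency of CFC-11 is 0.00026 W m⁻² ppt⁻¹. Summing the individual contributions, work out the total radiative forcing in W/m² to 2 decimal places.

CO₂: 5.35 × ln(707/282) = 5.35 × ln(2.50709) = 5.35 × 0.91912 = 4.9173 W/m².
N₂O: 0.120 × (√381 − √271) = 0.120 × (19.5192 − 16.4621) = 0.120 × 3.0571 = 0.3669 W/m².
CFC-11: ΔF = 0.00026 × (256 − 2) = 0.00026 × 254 = 0.0660 W/m².
Total ΔF = 4.9173 + 0.3669 + 0.0660 = 5.3502 W/m².

ΔF = 5.35 W/m²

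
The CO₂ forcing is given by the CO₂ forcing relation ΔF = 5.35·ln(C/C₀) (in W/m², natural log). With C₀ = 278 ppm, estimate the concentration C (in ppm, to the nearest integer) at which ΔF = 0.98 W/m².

Set 5.35 ln(C/278) = 0.98, so ln(C/278) = 0.98/5.35 = 0.18318.
Then C/278 = e^0.18318 = 1.20103, giving C = 278 × 1.20103 = 333.89 ppm.

C ≈ 334 ppm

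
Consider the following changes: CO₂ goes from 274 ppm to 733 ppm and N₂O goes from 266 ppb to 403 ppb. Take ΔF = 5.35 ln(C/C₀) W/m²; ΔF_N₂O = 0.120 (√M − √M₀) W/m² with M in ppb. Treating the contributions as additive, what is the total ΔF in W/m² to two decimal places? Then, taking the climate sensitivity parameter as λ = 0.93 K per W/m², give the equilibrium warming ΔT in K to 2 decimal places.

CO₂: 5.35 × ln(733/274) = 5.35 × ln(2.67518) = 5.35 × 0.98402 = 5.2645 W/m².
N₂O: 0.120 × (√403 − √266) = 0.120 × (20.0749 − 16.3095) = 0.120 × 3.7654 = 0.4518 W/m².
Total ΔF = 5.2645 + 0.4518 = 5.7163 W/m².
ΔT = λ ΔF = 0.93 × 5.72 = 5.3196 K.

ΔF = 5.72 W/m²; ΔT = 5.32 K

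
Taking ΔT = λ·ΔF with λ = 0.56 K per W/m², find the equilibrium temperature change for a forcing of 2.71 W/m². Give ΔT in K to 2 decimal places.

ΔT = 1.52 K

ΔT = λ ΔF = 0.56 × 2.71 = 1.5176 K.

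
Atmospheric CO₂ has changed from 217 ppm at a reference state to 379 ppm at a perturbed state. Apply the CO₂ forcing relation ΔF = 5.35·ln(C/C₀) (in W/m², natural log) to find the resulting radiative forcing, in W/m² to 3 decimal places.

ΔF = 2.983 W/m²

CO₂ absorption bands are partially saturated, so forcing scales with the logarithm of the concentration ratio.
CO₂: 5.35 × ln(379/217) = 5.35 × ln(1.74654) = 5.35 × 0.55764 = 2.9834 W/m².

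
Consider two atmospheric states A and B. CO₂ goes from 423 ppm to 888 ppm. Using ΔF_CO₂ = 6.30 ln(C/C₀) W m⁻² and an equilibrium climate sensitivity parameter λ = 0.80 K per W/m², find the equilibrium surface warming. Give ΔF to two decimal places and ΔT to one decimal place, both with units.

ΔF = 4.67 W/m²; ΔT = 3.7 K

CO₂: 6.30 × ln(888/423) = 6.30 × ln(2.09929) = 6.30 × 0.74160 = 4.6721 W/m².
ΔT = λ ΔF = 0.80 × 4.67 = 3.7360 K.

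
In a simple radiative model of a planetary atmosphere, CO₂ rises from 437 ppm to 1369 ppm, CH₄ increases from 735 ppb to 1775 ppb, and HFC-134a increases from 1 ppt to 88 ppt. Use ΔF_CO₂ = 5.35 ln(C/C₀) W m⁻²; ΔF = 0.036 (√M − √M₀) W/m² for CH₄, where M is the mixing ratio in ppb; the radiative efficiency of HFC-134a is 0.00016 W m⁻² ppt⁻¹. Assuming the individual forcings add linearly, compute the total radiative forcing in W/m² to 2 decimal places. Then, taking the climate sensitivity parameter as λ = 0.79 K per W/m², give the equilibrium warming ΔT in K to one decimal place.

ΔF = 6.66 W/m²; ΔT = 5.3 K

CO₂: 5.35 × ln(1369/437) = 5.35 × ln(3.13272) = 5.35 × 1.14190 = 6.1092 W/m².
CH₄: 0.036 × (√1775 − √735) = 0.036 × (42.1307 − 27.1109) = 0.036 × 15.0198 = 0.5407 W/m².
HFC-134a: ΔF = 0.00016 × (88 − 1) = 0.00016 × 87 = 0.0139 W/m².
Total ΔF = 6.1092 + 0.5407 + 0.0139 = 6.6638 W/m².
ΔT = λ ΔF = 0.79 × 6.66 = 5.2614 K.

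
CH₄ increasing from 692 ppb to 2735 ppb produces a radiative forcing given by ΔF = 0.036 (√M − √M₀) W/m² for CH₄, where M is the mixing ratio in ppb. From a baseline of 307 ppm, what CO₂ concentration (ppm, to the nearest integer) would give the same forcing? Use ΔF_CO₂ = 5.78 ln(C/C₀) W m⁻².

C ≈ 361 ppm

CH₄ forcing: 0.036 × (√2735 − √692) = 0.036 × (52.2972 − 26.3059) = 0.036 × 25.9913 = 0.93569 W/m².
Set 5.78 ln(C/307) = 0.93569: ln(C/307) = 0.93569/5.78 = 0.16188, so C = 307 × e^0.16188 = 307 × 1.17572 = 360.95 ppm.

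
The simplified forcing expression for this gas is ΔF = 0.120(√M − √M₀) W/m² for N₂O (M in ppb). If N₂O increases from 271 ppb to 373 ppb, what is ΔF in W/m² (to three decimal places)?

ΔF = 0.342 W/m²

N₂O: 0.120 × (√373 − √271) = 0.120 × (19.3132 − 16.4621) = 0.120 × 2.8511 = 0.3421 W/m².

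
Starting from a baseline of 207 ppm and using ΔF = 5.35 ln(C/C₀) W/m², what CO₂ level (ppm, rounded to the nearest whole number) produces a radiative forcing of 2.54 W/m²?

Set 5.35 ln(C/207) = 2.54, so ln(C/207) = 2.54/5.35 = 0.47477.
Then C/207 = e^0.47477 = 1.60764, giving C = 207 × 1.60764 = 332.78 ppm.

C ≈ 333 ppm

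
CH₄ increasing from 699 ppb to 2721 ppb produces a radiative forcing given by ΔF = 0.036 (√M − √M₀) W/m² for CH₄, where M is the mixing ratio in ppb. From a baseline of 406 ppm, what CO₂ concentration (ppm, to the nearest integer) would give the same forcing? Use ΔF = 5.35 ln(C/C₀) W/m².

CH₄ forcing: 0.036 × (√2721 − √699) = 0.036 × (52.1632 − 26.4386) = 0.036 × 25.7246 = 0.92609 W/m².
Set 5.35 ln(C/406) = 0.92609: ln(C/406) = 0.92609/5.35 = 0.17310, so C = 406 × e^0.17310 = 406 × 1.18898 = 482.73 ppm.

C ≈ 483 ppm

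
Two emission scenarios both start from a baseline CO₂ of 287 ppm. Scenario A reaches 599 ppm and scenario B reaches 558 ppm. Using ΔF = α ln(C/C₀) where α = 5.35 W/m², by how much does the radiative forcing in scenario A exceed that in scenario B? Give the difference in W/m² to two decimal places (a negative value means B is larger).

ΔF_A = 5.35 ln(599/287) = 5.35 × 0.73578 = 3.9364 W/m².
ΔF_B = 5.35 ln(558/287) = 5.35 × 0.66488 = 3.5571 W/m².
Difference: 3.9364 − 3.5571 = 0.3793 W/m².
(Equivalently, ΔF_A − ΔF_B = 5.35 ln(599/558) = 5.35 × 0.07090 = 0.3793 W/m².)

ΔF_A − ΔF_B = 0.38 W/m²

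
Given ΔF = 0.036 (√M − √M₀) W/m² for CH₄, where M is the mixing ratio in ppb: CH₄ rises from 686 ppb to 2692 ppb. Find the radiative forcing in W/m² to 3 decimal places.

ΔF = 0.925 W/m²

CH₄: 0.036 × (√2692 − √686) = 0.036 × (51.8845 − 26.1916) = 0.036 × 25.6929 = 0.9249 W/m².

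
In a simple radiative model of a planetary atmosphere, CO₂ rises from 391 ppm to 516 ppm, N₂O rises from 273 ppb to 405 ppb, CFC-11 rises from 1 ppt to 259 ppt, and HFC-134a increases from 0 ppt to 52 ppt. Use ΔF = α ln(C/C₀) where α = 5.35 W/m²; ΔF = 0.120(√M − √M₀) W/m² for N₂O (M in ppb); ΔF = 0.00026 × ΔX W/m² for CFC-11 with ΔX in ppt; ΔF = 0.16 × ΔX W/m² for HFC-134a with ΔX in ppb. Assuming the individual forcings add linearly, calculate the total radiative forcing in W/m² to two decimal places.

ΔF = 1.99 W/m²

CO₂: 5.35 × ln(516/391) = 5.35 × ln(1.31969) = 5.35 × 0.27740 = 1.4841 W/m².
N₂O: 0.120 × (√405 − √273) = 0.120 × (20.1246 − 16.5227) = 0.120 × 3.6019 = 0.4322 W/m².
CFC-11: ΔF = 0.00026 × (259 − 1) = 0.00026 × 258 = 0.0671 W/m².
HFC-134a: Δ = 52 − 0 = 52 ppt = 0.052 ppb; ΔF = 0.16 × 0.052 = 0.0083 W/m².
Total ΔF = 1.4841 + 0.4322 + 0.0671 + 0.0083 = 1.9917 W/m².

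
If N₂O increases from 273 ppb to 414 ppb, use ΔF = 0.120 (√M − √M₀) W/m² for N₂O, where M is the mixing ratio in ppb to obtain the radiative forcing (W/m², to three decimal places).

N₂O: 0.120 × (√414 − √273) = 0.120 × (20.3470 − 16.5227) = 0.120 × 3.8243 = 0.4589 W/m².

ΔF = 0.459 W/m²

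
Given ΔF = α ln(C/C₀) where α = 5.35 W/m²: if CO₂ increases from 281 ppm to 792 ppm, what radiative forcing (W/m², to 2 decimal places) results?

ΔF = 5.54 W/m²

CO₂ absorption bands are partially saturated, so forcing scales with the logarithm of the concentration ratio.
CO₂: 5.35 × ln(792/281) = 5.35 × ln(2.81851) = 5.35 × 1.03621 = 5.5437 W/m².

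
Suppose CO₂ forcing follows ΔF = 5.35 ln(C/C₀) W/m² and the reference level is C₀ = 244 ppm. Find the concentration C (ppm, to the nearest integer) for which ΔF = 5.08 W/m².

Set 5.35 ln(C/244) = 5.08, so ln(C/244) = 5.08/5.35 = 0.94953.
Then C/244 = e^0.94953 = 2.58449, giving C = 244 × 2.58449 = 630.62 ppm.

C ≈ 631 ppm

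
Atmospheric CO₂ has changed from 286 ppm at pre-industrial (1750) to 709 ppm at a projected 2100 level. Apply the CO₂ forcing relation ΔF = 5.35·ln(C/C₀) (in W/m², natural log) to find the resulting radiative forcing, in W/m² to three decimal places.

ΔF = 4.857 W/m²

CO₂ absorption bands are partially saturated, so forcing scales with the logarithm of the concentration ratio.
CO₂: 5.35 × ln(709/286) = 5.35 × ln(2.47902) = 5.35 × 0.90786 = 4.8571 W/m².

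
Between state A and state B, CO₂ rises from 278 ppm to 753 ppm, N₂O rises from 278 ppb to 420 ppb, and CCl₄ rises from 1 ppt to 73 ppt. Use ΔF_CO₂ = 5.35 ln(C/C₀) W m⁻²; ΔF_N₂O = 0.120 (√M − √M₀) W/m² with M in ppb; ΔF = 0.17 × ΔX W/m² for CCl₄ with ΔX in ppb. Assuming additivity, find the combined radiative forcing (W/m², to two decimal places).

ΔF = 5.80 W/m²

CO₂: 5.35 × ln(753/278) = 5.35 × ln(2.70863) = 5.35 × 0.99644 = 5.3310 W/m².
N₂O: 0.120 × (√420 − √278) = 0.120 × (20.4939 − 16.6733) = 0.120 × 3.8206 = 0.4585 W/m².
CCl₄: Δ = 73 − 1 = 72 ppt = 0.072 ppb; ΔF = 0.17 × 0.072 = 0.0122 W/m².
Total ΔF = 5.3310 + 0.4585 + 0.0122 = 5.8017 W/m².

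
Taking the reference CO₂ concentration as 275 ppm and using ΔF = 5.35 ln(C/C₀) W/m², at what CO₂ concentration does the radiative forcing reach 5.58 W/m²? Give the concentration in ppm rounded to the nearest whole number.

C ≈ 780 ppm

Set 5.35 ln(C/275) = 5.58, so ln(C/275) = 5.58/5.35 = 1.04299.
Then C/275 = e^1.04299 = 2.83769, giving C = 275 × 2.83769 = 780.36 ppm.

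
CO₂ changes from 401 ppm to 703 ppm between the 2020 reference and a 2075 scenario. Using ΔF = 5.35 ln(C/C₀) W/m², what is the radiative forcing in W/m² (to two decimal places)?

ΔF = 3.00 W/m²

CO₂: 5.35 × ln(703/401) = 5.35 × ln(1.75312) = 5.35 × 0.56140 = 3.0035 W/m².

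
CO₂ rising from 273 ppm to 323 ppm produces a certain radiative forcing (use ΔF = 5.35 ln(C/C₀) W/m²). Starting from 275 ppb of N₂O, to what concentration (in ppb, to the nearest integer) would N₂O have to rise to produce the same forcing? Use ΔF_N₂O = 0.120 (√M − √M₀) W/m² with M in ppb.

M ≈ 580 ppb

CO₂ forcing: 5.35 × ln(323/273) = 5.35 × 0.168181 = 0.89977 W/m².
Set 0.120(√M − √275) = 0.89977: √M = 0.89977/0.120 + √275 = 7.4981 + 16.5831 = 24.0812.
M = (24.0812)² = 579.90 ppb.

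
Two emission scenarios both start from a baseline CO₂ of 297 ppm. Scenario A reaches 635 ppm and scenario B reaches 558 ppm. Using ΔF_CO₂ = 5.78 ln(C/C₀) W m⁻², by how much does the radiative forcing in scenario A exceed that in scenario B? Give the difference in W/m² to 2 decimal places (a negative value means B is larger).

ΔF_A − ΔF_B = 0.75 W/m²

ΔF_A = 5.78 ln(635/297) = 5.78 × 0.75989 = 4.3922 W/m².
ΔF_B = 5.78 ln(558/297) = 5.78 × 0.63063 = 3.6450 W/m².
Difference: 4.3922 − 3.6450 = 0.7472 W/m².
(Equivalently, ΔF_A − ΔF_B = 5.78 ln(635/558) = 5.78 × 0.12927 = 0.7472 W/m².)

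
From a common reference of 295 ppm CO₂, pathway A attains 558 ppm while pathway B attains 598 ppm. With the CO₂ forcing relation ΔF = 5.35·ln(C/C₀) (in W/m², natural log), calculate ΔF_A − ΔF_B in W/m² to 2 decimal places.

ΔF_A − ΔF_B = -0.37 W/m²

ΔF_A = 5.35 ln(558/295) = 5.35 × 0.63738 = 3.4100 W/m².
ΔF_B = 5.35 ln(598/295) = 5.35 × 0.70662 = 3.7804 W/m².
Difference: 3.4100 − 3.7804 = -0.3704 W/m².
(Equivalently, ΔF_A − ΔF_B = 5.35 ln(558/598) = 5.35 × -0.06923 = -0.3704 W/m².)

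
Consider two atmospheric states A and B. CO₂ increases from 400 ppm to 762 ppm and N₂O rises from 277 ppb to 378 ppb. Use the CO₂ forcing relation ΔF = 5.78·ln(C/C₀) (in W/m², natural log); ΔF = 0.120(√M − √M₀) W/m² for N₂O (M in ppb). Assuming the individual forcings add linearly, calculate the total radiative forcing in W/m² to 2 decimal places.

ΔF = 4.06 W/m²

CO₂: 5.78 × ln(762/400) = 5.78 × ln(1.90500) = 5.78 × 0.64448 = 3.7251 W/m².
N₂O: 0.120 × (√378 − √277) = 0.120 × (19.4422 − 16.6433) = 0.120 × 2.7989 = 0.3359 W/m².
Total ΔF = 3.7251 + 0.3359 = 4.0610 W/m².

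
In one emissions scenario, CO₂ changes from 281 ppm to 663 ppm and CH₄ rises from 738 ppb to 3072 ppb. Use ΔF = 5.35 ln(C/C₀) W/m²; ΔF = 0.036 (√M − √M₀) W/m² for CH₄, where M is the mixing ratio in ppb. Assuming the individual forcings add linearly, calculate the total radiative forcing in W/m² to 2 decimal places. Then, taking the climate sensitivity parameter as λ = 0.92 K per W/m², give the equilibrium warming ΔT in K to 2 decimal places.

ΔF = 5.61 W/m²; ΔT = 5.16 K

CO₂: 5.35 × ln(663/281) = 5.35 × ln(2.35943) = 5.35 × 0.85842 = 4.5925 W/m².
CH₄: 0.036 × (√3072 − √738) = 0.036 × (55.4256 − 27.1662) = 0.036 × 28.2594 = 1.0173 W/m².
Total ΔF = 4.5925 + 1.0173 = 5.6098 W/m².
ΔT = λ ΔF = 0.92 × 5.61 = 5.1612 K.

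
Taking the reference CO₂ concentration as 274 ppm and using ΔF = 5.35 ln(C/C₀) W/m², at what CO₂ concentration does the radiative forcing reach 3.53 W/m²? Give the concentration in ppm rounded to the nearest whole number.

Set 5.35 ln(C/274) = 3.53, so ln(C/274) = 3.53/5.35 = 0.65981.
Then C/274 = e^0.65981 = 1.93442, giving C = 274 × 1.93442 = 530.03 ppm.

C ≈ 530 ppm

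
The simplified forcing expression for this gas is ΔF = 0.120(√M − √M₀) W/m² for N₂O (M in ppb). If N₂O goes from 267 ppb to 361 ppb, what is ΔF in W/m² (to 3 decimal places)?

N₂O: 0.120 × (√361 − √267) = 0.120 × (19.0000 − 16.3401) = 0.120 × 2.6599 = 0.3192 W/m².

ΔF = 0.319 W/m²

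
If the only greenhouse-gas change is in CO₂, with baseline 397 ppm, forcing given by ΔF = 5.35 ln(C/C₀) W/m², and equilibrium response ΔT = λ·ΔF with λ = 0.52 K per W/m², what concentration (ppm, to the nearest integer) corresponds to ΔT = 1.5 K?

Required forcing: ΔF = ΔT/λ = 1.5/0.52 = 2.8846 W/m².
Then ln(C/397) = ΔF/5.35 = 2.8846/5.35 = 0.53918.
So C = 397 × e^0.53918 = 397 × 1.71460 = 680.70 ppm.

C ≈ 681 ppm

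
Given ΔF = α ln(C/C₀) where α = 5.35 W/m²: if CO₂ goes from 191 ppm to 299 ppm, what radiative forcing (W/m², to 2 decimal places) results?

CO₂ absorption bands are partially saturated, so forcing scales with the logarithm of the concentration ratio.
CO₂: 5.35 × ln(299/191) = 5.35 × ln(1.56545) = 5.35 × 0.44817 = 2.3977 W/m².

ΔF = 2.40 W/m²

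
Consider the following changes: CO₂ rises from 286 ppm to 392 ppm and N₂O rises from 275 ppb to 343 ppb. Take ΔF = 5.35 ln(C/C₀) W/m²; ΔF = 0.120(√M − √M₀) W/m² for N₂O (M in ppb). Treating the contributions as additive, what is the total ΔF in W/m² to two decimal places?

ΔF = 1.92 W/m²

CO₂: 5.35 × ln(392/286) = 5.35 × ln(1.37063) = 5.35 × 0.31527 = 1.6867 W/m².
N₂O: 0.120 × (√343 − √275) = 0.120 × (18.5203 − 16.5831) = 0.120 × 1.9372 = 0.2325 W/m².
Total ΔF = 1.6867 + 0.2325 = 1.9192 W/m².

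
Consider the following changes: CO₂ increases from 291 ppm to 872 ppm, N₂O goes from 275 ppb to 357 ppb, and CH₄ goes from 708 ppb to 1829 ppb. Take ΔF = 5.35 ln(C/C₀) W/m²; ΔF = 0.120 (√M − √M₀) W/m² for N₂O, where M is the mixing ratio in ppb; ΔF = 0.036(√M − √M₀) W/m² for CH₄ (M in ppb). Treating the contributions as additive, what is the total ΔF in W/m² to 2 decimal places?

CO₂: 5.35 × ln(872/291) = 5.35 × ln(2.99656) = 5.35 × 1.09746 = 5.8714 W/m².
N₂O: 0.120 × (√357 − √275) = 0.120 × (18.8944 − 16.5831) = 0.120 × 2.3113 = 0.2774 W/m².
CH₄: 0.036 × (√1829 − √708) = 0.036 × (42.7668 − 26.6083) = 0.036 × 16.1585 = 0.5817 W/m².
Total ΔF = 5.8714 + 0.2774 + 0.5817 = 6.7305 W/m².

ΔF = 6.73 W/m²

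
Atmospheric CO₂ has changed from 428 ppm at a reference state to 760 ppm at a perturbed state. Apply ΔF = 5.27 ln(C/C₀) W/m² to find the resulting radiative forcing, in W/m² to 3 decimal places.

CO₂ absorption bands are partially saturated, so forcing scales with the logarithm of the concentration ratio.
CO₂: 5.27 × ln(760/428) = 5.27 × ln(1.77570) = 5.27 × 0.57419 = 3.0260 W/m².

ΔF = 3.026 W/m²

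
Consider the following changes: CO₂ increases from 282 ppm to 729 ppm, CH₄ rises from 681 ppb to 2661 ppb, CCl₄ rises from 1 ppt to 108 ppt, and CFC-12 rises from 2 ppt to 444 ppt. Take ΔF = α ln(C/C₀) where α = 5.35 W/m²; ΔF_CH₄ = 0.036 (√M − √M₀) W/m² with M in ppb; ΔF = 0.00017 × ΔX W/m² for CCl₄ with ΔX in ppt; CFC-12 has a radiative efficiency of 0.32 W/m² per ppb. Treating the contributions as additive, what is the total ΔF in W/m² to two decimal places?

CO₂: 5.35 × ln(729/282) = 5.35 × ln(2.58511) = 5.35 × 0.94977 = 5.0813 W/m².
CH₄: 0.036 × (√2661 − √681) = 0.036 × (51.5849 − 26.0960) = 0.036 × 25.4889 = 0.9176 W/m².
CCl₄: ΔF = 0.00017 × (108 − 1) = 0.00017 × 107 = 0.0182 W/m².
CFC-12: Δ = 444 − 2 = 442 ppt = 0.442 ppb; ΔF = 0.32 × 0.442 = 0.1414 W/m².
Total ΔF = 5.0813 + 0.9176 + 0.0182 + 0.1414 = 6.1585 W/m².

ΔF = 6.16 W/m²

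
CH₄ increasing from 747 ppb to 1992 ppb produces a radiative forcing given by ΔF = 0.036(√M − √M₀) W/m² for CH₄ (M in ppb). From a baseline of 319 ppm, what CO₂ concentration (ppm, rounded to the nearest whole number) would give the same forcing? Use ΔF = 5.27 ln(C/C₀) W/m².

CH₄ forcing: 0.036 × (√1992 − √747) = 0.036 × (44.6318 − 27.3313) = 0.036 × 17.3005 = 0.62282 W/m².
Set 5.27 ln(C/319) = 0.62282: ln(C/319) = 0.62282/5.27 = 0.11818, so C = 319 × e^0.11818 = 319 × 1.12545 = 359.02 ppm.

C ≈ 359 ppm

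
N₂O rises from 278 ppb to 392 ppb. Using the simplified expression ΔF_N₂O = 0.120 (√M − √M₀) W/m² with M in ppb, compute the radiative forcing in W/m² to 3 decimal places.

N₂O: 0.120 × (√392 − √278) = 0.120 × (19.7990 − 16.6733) = 0.120 × 3.1257 = 0.3751 W/m².

ΔF = 0.375 W/m²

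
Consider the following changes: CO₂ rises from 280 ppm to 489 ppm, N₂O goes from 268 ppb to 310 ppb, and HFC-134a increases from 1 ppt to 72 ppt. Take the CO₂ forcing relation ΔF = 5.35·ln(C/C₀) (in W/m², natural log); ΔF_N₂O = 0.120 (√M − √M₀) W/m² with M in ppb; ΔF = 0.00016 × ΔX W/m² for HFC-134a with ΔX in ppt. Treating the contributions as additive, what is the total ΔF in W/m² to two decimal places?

CO₂: 5.35 × ln(489/280) = 5.35 × ln(1.74643) = 5.35 × 0.55757 = 2.9830 W/m².
N₂O: 0.120 × (√310 − √268) = 0.120 × (17.6068 − 16.3707) = 0.120 × 1.2361 = 0.1483 W/m².
HFC-134a: ΔF = 0.00016 × (72 − 1) = 0.00016 × 71 = 0.0114 W/m².
Total ΔF = 2.9830 + 0.1483 + 0.0114 = 3.1427 W/m².

ΔF = 3.14 W/m²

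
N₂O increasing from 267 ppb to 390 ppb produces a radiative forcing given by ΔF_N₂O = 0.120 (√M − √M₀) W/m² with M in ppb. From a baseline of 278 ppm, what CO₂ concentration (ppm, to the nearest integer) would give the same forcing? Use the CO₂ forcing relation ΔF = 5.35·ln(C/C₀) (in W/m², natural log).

C ≈ 300 ppm

N₂O forcing: 0.120 × (√390 − √267) = 0.120 × (19.7484 − 16.3401) = 0.120 × 3.4083 = 0.40900 W/m².
Set 5.35 ln(C/278) = 0.40900: ln(C/278) = 0.40900/5.35 = 0.07645, so C = 278 × e^0.07645 = 278 × 1.07945 = 300.09 ppm.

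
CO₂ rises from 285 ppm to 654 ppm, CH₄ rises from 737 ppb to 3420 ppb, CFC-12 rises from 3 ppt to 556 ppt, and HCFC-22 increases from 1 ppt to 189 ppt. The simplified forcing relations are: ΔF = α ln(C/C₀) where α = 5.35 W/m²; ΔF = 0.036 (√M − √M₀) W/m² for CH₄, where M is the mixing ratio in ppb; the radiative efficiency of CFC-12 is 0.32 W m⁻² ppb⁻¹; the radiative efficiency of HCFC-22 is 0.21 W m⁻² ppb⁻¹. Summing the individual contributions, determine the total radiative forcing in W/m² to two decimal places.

CO₂: 5.35 × ln(654/285) = 5.35 × ln(2.29474) = 5.35 × 0.83062 = 4.4438 W/m².
CH₄: 0.036 × (√3420 − √737) = 0.036 × (58.4808 − 27.1477) = 0.036 × 31.3331 = 1.1280 W/m².
CFC-12: Δ = 556 − 3 = 553 ppt = 0.553 ppb; ΔF = 0.32 × 0.553 = 0.1770 W/m².
HCFC-22: Δ = 189 − 1 = 188 ppt = 0.188 ppb; ΔF = 0.21 × 0.188 = 0.0395 W/m².
Total ΔF = 4.4438 + 1.1280 + 0.1770 + 0.0395 = 5.7883 W/m².

ΔF = 5.79 W/m²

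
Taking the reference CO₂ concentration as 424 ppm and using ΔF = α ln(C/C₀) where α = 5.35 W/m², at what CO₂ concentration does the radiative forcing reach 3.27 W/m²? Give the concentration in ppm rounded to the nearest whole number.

C ≈ 781 ppm

Set 5.35 ln(C/424) = 3.27, so ln(C/424) = 3.27/5.35 = 0.61121.
Then C/424 = e^0.61121 = 1.84266, giving C = 424 × 1.84266 = 781.29 ppm.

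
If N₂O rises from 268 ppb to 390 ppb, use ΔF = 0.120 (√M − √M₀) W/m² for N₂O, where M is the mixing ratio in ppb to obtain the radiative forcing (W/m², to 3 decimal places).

ΔF = 0.405 W/m²

N₂O: 0.120 × (√390 − √268) = 0.120 × (19.7484 − 16.3707) = 0.120 × 3.3777 = 0.4053 W/m².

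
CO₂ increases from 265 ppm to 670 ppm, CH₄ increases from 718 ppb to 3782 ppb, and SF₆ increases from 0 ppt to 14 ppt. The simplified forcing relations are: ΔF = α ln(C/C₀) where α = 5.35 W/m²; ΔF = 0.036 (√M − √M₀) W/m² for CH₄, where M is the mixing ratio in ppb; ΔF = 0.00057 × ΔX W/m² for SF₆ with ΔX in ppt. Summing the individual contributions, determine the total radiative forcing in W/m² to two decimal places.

ΔF = 6.22 W/m²

CO₂: 5.35 × ln(670/265) = 5.35 × ln(2.52830) = 5.35 × 0.92755 = 4.9624 W/m².
CH₄: 0.036 × (√3782 − √718) = 0.036 × (61.4980 − 26.7955) = 0.036 × 34.7025 = 1.2493 W/m².
SF₆: ΔF = 0.00057 × (14 − 0) = 0.00057 × 14 = 0.0080 W/m².
Total ΔF = 4.9624 + 1.2493 + 0.0080 = 6.2197 W/m².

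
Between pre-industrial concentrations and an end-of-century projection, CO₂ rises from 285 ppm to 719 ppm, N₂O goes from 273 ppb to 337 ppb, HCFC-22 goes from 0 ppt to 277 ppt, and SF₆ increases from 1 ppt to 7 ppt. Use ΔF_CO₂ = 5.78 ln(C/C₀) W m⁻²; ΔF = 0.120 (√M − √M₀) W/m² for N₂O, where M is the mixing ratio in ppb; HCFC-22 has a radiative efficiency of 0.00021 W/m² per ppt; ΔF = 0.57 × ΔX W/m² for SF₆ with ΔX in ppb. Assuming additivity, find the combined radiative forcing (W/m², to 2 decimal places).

ΔF = 5.63 W/m²

CO₂: 5.78 × ln(719/285) = 5.78 × ln(2.52281) = 5.78 × 0.92537 = 5.3486 W/m².
N₂O: 0.120 × (√337 − √273) = 0.120 × (18.3576 − 16.5227) = 0.120 × 1.8349 = 0.2202 W/m².
HCFC-22: ΔF = 0.00021 × (277 − 0) = 0.00021 × 277 = 0.0582 W/m².
SF₆: Δ = 7 − 1 = 6 ppt = 0.006 ppb; ΔF = 0.57 × 0.006 = 0.0034 W/m².
Total ΔF = 5.3486 + 0.2202 + 0.0582 + 0.0034 = 5.6304 W/m².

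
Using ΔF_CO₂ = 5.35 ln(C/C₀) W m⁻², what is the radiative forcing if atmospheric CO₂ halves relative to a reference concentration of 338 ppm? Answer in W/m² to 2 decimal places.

ΔF = -3.71 W/m²

ΔF = 5.35 × ln(0.5) = 5.35 × -0.69315 = -3.7084 W/m².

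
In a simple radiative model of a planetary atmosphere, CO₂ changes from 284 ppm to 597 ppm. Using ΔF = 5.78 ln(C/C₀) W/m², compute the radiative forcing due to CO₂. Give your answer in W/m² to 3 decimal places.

ΔF = 4.294 W/m²

CO₂ absorption bands are partially saturated, so forcing scales with the logarithm of the concentration ratio.
CO₂: 5.78 × ln(597/284) = 5.78 × ln(2.10211) = 5.78 × 0.74294 = 4.2942 W/m².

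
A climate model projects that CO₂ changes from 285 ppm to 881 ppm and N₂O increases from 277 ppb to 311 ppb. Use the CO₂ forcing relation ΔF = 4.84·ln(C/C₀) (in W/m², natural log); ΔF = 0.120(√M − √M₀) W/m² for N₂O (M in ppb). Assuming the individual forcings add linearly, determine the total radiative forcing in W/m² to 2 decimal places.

CO₂: 4.84 × ln(881/285) = 4.84 × ln(3.09123) = 4.84 × 1.12857 = 5.4623 W/m².
N₂O: 0.120 × (√311 − √277) = 0.120 × (17.6352 − 16.6433) = 0.120 × 0.9919 = 0.1190 W/m².
Total ΔF = 5.4623 + 0.1190 = 5.5813 W/m².

ΔF = 5.58 W/m²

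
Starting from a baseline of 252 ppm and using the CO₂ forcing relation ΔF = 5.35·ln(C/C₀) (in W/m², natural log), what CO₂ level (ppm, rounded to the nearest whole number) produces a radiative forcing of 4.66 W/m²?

C ≈ 602 ppm

Set 5.35 ln(C/252) = 4.66, so ln(C/252) = 4.66/5.35 = 0.87103.
Then C/252 = e^0.87103 = 2.38937, giving C = 252 × 2.38937 = 602.12 ppm.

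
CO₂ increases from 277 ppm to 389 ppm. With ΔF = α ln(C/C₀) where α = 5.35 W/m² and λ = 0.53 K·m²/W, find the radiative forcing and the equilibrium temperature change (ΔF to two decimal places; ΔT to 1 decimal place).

ΔF = 1.82 W/m²; ΔT = 1.0 K

CO₂: 5.35 × ln(389/277) = 5.35 × ln(1.40433) = 5.35 × 0.33956 = 1.8166 W/m².
ΔT = λ ΔF = 0.53 × 1.82 = 0.9646 K.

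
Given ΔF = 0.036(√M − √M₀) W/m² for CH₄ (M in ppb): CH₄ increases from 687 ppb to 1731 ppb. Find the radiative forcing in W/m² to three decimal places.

CH₄: 0.036 × (√1731 − √687) = 0.036 × (41.6053 − 26.2107) = 0.036 × 15.3946 = 0.5542 W/m².

ΔF = 0.554 W/m²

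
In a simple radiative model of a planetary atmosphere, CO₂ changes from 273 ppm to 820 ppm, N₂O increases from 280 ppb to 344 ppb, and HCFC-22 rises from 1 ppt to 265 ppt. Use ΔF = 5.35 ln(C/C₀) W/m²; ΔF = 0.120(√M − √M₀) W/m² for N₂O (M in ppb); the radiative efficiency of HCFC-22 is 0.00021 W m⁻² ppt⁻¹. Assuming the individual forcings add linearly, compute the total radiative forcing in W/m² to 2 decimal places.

ΔF = 6.16 W/m²

CO₂: 5.35 × ln(820/273) = 5.35 × ln(3.00366) = 5.35 × 1.09983 = 5.8841 W/m².
N₂O: 0.120 × (√344 − √280) = 0.120 × (18.5472 − 16.7332) = 0.120 × 1.8140 = 0.2177 W/m².
HCFC-22: ΔF = 0.00021 × (265 − 1) = 0.00021 × 264 = 0.0554 W/m².
Total ΔF = 5.8841 + 0.2177 + 0.0554 = 6.1572 W/m².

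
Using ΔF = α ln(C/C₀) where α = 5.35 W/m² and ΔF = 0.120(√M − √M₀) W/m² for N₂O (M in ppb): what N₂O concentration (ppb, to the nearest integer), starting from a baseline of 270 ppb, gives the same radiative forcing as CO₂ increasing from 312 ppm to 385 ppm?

CO₂ forcing: 5.35 × ln(385/312) = 5.35 × 0.210240 = 1.12478 W/m².
Set 0.120(√M − √270) = 1.12478: √M = 1.12478/0.120 + √270 = 9.3732 + 16.4317 = 25.8049.
M = (25.8049)² = 665.89 ppb.

M ≈ 666 ppb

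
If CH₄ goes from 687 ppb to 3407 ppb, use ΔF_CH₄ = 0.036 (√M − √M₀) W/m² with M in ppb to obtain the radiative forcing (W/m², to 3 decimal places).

ΔF = 1.158 W/m²

CH₄: 0.036 × (√3407 − √687) = 0.036 × (58.3695 − 26.2107) = 0.036 × 32.1588 = 1.1577 W/m².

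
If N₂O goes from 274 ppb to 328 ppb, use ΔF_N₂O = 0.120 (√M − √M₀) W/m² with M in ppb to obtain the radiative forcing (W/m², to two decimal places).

N₂O: 0.120 × (√328 − √274) = 0.120 × (18.1108 − 16.5529) = 0.120 × 1.5579 = 0.1869 W/m².

ΔF = 0.19 W/m²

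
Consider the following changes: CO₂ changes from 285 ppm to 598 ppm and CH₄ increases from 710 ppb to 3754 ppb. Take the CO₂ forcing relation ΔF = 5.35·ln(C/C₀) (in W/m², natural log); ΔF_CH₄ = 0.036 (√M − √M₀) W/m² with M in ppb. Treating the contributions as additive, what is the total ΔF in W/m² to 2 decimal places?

CO₂: 5.35 × ln(598/285) = 5.35 × ln(2.09825) = 5.35 × 0.74110 = 3.9649 W/m².
CH₄: 0.036 × (√3754 − √710) = 0.036 × (61.2699 − 26.6458) = 0.036 × 34.6241 = 1.2465 W/m².
Total ΔF = 3.9649 + 1.2465 = 5.2114 W/m².

ΔF = 5.21 W/m²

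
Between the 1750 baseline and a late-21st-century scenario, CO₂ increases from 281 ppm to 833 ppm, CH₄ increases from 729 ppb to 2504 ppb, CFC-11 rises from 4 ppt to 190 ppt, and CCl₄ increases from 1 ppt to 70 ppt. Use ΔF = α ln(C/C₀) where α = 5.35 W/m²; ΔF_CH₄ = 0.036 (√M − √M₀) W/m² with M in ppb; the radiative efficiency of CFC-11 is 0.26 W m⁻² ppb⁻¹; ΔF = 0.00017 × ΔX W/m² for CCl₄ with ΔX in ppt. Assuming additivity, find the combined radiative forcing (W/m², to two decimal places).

ΔF = 6.70 W/m²

CO₂: 5.35 × ln(833/281) = 5.35 × ln(2.96441) = 5.35 × 1.08668 = 5.8137 W/m².
CH₄: 0.036 × (√2504 − √729) = 0.036 × (50.0400 − 27.0000) = 0.036 × 23.0400 = 0.8294 W/m².
CFC-11: Δ = 190 − 4 = 186 ppt = 0.186 ppb; ΔF = 0.26 × 0.186 = 0.0484 W/m².
CCl₄: ΔF = 0.00017 × (70 − 1) = 0.00017 × 69 = 0.0117 W/m².
Total ΔF = 5.8137 + 0.8294 + 0.0484 + 0.0117 = 6.7032 W/m².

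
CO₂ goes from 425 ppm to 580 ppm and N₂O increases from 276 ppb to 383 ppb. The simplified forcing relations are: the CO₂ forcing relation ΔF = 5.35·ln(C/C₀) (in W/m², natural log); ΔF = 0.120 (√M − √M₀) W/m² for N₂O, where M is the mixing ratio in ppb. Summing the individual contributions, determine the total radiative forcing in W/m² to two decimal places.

CO₂: 5.35 × ln(580/425) = 5.35 × ln(1.36471) = 5.35 × 0.31094 = 1.6635 W/m².
N₂O: 0.120 × (√383 − √276) = 0.120 × (19.5704 − 16.6132) = 0.120 × 2.9572 = 0.3549 W/m².
Total ΔF = 1.6635 + 0.3549 = 2.0184 W/m².

ΔF = 2.02 W/m²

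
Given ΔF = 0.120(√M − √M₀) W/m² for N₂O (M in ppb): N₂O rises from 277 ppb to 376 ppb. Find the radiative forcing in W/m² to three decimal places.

N₂O: 0.120 × (√376 − √277) = 0.120 × (19.3907 − 16.6433) = 0.120 × 2.7474 = 0.3297 W/m².

ΔF = 0.330 W/m²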